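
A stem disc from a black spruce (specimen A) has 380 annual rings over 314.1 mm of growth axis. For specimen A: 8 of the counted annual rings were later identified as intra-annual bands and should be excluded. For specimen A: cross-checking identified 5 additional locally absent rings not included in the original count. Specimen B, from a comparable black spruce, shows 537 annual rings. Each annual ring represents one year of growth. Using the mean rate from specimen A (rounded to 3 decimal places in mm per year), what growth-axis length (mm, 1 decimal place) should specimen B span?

Specimen A: adjusted count: 380 − 8 + 5 = 377 annual rings.
A: Mean rate = 314.1 mm / 377 years ≈ 0.833 mm/yr.
Length of B = 0.833 × 537 = 447.3 mm.

447.3 mm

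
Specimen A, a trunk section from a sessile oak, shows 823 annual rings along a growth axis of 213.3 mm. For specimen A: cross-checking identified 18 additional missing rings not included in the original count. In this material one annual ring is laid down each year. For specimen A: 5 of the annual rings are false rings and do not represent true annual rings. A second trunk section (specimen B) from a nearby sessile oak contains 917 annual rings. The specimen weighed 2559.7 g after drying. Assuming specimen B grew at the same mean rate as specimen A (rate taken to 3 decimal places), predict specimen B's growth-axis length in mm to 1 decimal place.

233.8 mm

Specimen A: after corrections the count is 823 − 5 + 18 = 836 annual rings.
A: Extension rate ≈ 213.3 / 836 = 0.255 mm per year.
B's length ≈ 0.255 × 917 = 233.8 mm.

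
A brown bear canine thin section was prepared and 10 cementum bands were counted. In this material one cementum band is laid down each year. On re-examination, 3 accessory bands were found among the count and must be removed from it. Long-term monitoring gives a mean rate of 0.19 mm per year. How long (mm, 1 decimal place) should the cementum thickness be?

Correcting the raw count gives 10 − 3 = 7 true cementum bands.
Predicted length = 0.19 mm/year × 7 years = 1.3 mm.

1.3 mm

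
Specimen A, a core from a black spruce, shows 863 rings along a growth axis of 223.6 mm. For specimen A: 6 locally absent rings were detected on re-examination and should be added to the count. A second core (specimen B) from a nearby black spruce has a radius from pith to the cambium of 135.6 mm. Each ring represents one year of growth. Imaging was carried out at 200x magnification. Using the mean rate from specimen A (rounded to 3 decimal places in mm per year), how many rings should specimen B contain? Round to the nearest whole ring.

Specimen A: adjusted count: 863 + 6 = 869 rings.
A: 223.6 mm over 869 years gives 223.6 / 869 ≈ 0.257 mm per year.
Specimen B: 135.6 mm / 0.257 mm per year = 527.63 years ≈ 528 rings.

528 rings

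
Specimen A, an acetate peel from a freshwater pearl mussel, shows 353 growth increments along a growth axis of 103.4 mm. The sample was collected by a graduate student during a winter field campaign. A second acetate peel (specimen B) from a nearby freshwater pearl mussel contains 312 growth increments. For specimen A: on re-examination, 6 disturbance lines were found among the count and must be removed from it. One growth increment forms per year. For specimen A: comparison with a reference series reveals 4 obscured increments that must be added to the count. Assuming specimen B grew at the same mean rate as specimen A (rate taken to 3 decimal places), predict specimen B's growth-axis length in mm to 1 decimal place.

92.0 mm

Specimen A: correcting the raw count gives 353 − 6 + 4 = 351 true growth increments.
A: 103.4 mm over 351 years gives 103.4 / 351 ≈ 0.295 mm per year.
Length of B = 0.295 × 312 = 92.0 mm.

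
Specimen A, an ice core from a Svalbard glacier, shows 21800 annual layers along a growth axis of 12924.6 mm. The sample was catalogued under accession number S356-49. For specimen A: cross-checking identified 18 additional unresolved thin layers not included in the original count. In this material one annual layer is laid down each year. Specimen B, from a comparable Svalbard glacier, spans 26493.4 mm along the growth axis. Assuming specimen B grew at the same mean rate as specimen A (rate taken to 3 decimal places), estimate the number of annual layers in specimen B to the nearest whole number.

44752 annual layers

Specimen A: adjusted count: 21800 + 18 = 21818 annual layers.
A: 12924.6 mm over 21818 years gives 12924.6 / 21818 ≈ 0.592 mm per year.
B spans 26493.4 / 0.592 = 44752.36 years ≈ 44752 annual layers.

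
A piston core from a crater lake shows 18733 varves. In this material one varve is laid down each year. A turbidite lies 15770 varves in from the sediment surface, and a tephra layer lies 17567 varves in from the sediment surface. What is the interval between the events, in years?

1797 years

Separation: 17567 − 15770 = 1797 varves.
That is 1797 years at one varve per year.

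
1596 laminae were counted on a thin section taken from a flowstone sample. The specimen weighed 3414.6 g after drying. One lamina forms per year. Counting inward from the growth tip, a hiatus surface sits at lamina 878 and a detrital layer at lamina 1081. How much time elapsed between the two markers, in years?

203 years

Separation: 1081 − 878 = 203 laminae.
At one lamina per year, 203 years elapsed between them.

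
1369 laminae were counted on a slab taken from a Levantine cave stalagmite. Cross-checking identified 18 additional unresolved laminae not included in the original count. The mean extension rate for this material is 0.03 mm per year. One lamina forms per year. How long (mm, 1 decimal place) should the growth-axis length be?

41.6 mm

Correcting the raw count gives 1369 + 18 = 1387 true laminae.
Predicted length = 0.03 mm/year × 1387 years = 41.6 mm.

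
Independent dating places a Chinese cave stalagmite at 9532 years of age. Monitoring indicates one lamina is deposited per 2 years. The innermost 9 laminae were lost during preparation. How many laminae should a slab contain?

Expected laminae: 9532 / 2 = 4766.
Less the 9 uncaptured laminae: 4766 − 9 = 4757.

4757 laminae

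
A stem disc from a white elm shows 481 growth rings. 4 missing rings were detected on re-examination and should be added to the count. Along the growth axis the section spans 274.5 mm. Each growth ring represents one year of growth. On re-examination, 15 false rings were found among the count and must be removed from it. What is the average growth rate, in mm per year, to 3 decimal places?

0.584 mm per year

After corrections the count is 481 − 15 + 4 = 470 growth rings.
Extension rate ≈ 274.5 / 470 = 0.584 mm per year.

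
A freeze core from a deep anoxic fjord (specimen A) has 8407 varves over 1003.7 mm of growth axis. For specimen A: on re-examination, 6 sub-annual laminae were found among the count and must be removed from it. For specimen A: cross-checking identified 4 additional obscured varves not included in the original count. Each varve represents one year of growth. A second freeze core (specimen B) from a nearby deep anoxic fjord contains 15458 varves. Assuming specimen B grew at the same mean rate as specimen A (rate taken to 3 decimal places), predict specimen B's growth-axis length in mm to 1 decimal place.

Specimen A: after corrections the count is 8407 − 6 + 4 = 8405 varves.
A: Extension rate ≈ 1003.7 / 8405 = 0.119 mm/year.
Length of B = 0.119 × 15458 = 1839.5 mm.

1839.5 mm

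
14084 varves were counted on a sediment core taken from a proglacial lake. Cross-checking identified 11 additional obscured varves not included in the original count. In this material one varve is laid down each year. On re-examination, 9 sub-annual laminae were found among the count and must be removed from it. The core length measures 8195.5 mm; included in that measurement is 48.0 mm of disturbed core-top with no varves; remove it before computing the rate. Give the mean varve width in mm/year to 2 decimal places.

True varve count = 14084 − 9 + 11 = 14086.
The growth record spans 8195.5 − 48.0 = 8147.5 mm.
8147.5 mm over 14086 years gives 8147.5 / 14086 ≈ 0.58 mm/year.

0.58 mm/year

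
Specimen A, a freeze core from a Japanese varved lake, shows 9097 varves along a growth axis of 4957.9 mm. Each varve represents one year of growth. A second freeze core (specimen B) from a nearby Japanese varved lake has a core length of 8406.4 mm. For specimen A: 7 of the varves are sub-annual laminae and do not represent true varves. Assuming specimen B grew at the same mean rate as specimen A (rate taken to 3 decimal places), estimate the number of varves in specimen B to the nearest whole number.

Specimen A: after corrections the count is 9097 − 7 = 9090 varves.
A: Mean rate = 4957.9 mm / 9090 years ≈ 0.545 mm/yr.
For B, 8406.4 / 0.545 = 15424.59 years ≈ 15425 varves.

15425 varves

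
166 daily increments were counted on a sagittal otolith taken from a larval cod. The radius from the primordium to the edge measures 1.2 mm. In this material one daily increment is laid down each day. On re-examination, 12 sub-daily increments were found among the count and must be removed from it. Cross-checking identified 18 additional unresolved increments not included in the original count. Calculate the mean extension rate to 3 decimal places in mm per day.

0.007 mm per day

True daily increment count = 166 − 12 + 18 = 172.
1.2 mm over 172 days gives 1.2 / 172 ≈ 0.007 mm per day.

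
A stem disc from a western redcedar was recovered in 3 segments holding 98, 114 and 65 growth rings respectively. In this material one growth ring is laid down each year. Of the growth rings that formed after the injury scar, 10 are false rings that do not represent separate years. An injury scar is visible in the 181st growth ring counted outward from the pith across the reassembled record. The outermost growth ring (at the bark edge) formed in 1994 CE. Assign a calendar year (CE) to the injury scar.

1908 CE

Total growth rings = 98 + 114 + 65 = 277.
277 − 181 = 96 growth rings lie beyond the injury scar toward the bark edge.
Removing the 10 false growth rings leaves 96 − 10 = 86 true growth rings beyond the injury scar.
The growth ring at the bark edge is 1994 CE, so the injury scar dates to 1994 − 86 = 1908 CE.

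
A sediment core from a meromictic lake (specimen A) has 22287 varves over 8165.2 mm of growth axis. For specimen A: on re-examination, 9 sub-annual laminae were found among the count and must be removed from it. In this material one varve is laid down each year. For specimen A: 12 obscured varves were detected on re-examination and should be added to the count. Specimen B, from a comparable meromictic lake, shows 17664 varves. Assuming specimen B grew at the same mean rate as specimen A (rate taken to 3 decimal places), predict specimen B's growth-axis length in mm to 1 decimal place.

6465.0 mm

Specimen A: correcting the raw count gives 22287 − 9 + 12 = 22290 true varves.
A: Extension rate ≈ 8165.2 / 22290 = 0.366 mm/year.
Length of B = 0.366 × 17664 = 6465.0 mm.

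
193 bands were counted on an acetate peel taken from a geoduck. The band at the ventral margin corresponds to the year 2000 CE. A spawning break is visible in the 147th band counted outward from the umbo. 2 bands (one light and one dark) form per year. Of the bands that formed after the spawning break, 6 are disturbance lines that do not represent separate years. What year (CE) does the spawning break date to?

Between band 147 and the ventral margin there are 193 − 147 = 46 bands.
46 − 6 false = 40 true bands after the spawning break.
With 2 bands per year, 40 / 2 = 20 years.
2000 − 20 = 1980 CE.

1980 CE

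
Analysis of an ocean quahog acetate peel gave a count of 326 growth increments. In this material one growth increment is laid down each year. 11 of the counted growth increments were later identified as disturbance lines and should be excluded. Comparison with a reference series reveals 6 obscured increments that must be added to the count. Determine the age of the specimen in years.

True growth increment count = 326 − 11 + 6 = 321.
At one growth increment per year, that is 321 years.

321 yr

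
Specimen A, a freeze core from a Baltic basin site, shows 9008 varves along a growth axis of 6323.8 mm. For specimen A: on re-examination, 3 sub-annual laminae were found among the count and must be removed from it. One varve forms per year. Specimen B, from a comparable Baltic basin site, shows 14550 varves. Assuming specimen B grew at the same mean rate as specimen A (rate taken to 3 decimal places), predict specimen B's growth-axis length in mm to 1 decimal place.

Specimen A: correcting the raw count gives 9008 − 3 = 9005 true varves.
A: Mean rate = 6323.8 mm / 9005 years ≈ 0.702 mm/year.
B's length ≈ 0.702 × 14550 = 10214.1 mm.

10214.1 mm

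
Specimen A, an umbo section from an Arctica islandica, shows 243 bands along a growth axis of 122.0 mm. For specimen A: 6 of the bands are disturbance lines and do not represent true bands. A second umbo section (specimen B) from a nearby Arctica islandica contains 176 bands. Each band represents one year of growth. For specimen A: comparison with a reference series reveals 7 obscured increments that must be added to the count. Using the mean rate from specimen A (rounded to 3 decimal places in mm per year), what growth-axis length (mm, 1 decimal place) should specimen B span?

88.0 mm

Specimen A: adjusted count: 243 − 6 + 7 = 244 bands.
A: 122.0 mm over 244 years gives 122.0 / 244 ≈ 0.500 mm per year.
Length of B = 0.500 × 176 = 88.0 mm.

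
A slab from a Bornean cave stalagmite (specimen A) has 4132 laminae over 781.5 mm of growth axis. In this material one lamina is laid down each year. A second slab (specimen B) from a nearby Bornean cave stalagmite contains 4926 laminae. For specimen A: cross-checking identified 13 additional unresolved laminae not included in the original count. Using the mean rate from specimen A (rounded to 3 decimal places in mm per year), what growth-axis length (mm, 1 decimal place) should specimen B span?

Specimen A: after corrections the count is 4132 + 13 = 4145 laminae.
A: Mean rate = 781.5 mm / 4145 years ≈ 0.189 mm/year.
For B, 0.189 mm/year × 4926 years = 931.0 mm.

931.0 mm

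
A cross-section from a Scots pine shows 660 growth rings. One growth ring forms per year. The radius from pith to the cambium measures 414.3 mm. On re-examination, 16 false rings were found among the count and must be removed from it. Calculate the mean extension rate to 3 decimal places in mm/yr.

0.643 mm/yr

Correcting the raw count gives 660 − 16 = 644 true growth rings.
Extension rate ≈ 414.3 / 644 = 0.643 mm/yr.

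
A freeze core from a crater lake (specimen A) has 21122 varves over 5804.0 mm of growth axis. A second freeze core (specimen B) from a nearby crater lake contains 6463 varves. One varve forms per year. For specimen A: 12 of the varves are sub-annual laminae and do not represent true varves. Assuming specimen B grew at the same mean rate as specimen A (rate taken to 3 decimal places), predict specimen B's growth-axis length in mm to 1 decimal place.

Specimen A: after corrections the count is 21122 − 12 = 21110 varves.
A: 5804.0 mm over 21110 years gives 5804.0 / 21110 ≈ 0.275 mm/yr.
B's length ≈ 0.275 × 6463 = 1777.3 mm.

1777.3 mm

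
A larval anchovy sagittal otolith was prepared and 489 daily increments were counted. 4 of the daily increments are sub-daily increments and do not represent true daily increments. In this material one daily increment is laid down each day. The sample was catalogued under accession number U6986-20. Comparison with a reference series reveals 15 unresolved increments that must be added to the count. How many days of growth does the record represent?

Adjusted count: 489 − 4 + 15 = 500 daily increments.
With a one-to-one daily increment periodicity this is 500 days.

500 days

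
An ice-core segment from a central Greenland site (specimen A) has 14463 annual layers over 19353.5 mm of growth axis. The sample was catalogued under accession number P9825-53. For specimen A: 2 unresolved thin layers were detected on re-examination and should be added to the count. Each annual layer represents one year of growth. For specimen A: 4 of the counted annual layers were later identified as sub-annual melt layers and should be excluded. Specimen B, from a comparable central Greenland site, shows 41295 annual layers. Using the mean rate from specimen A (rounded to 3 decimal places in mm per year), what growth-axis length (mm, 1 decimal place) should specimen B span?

Specimen A: after corrections the count is 14463 − 4 + 2 = 14461 annual layers.
A: Mean rate = 19353.5 mm / 14461 years ≈ 1.338 mm/yr.
For B, 1.338 mm/year × 41295 years = 55252.7 mm.

55252.7 mm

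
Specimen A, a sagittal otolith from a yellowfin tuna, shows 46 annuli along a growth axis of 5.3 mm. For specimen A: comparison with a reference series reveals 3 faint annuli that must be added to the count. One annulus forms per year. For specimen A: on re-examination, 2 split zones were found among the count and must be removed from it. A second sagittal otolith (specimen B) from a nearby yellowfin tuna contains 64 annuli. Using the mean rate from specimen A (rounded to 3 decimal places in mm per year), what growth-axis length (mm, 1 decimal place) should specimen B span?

Specimen A: correcting the raw count gives 46 − 2 + 3 = 47 true annuli.
A: Extension rate ≈ 5.3 / 47 = 0.113 mm/yr.
B's length ≈ 0.113 × 64 = 7.2 mm.

7.2 mm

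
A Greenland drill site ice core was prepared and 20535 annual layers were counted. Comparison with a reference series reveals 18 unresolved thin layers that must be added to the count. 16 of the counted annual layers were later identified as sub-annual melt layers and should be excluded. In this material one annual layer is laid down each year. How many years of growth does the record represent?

True annual layer count = 20535 − 16 + 18 = 20537.
With a one-to-one annual layer periodicity this is 20537 years.

20537 years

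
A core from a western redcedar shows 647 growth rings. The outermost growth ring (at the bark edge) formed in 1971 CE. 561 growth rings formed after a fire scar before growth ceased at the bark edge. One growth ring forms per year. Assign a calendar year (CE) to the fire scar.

1410 CE

561 growth rings formed after the fire scar.
1971 − 561 = 1410 CE.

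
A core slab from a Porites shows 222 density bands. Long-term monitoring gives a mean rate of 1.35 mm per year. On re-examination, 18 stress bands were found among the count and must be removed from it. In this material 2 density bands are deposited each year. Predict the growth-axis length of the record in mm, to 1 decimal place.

Correcting the raw count gives 222 − 18 = 204 true density bands.
With 2 density bands per year, 204 / 2 = 102 years.
Predicted length = 1.35 mm/year × 102 years = 137.7 mm.

137.7 mm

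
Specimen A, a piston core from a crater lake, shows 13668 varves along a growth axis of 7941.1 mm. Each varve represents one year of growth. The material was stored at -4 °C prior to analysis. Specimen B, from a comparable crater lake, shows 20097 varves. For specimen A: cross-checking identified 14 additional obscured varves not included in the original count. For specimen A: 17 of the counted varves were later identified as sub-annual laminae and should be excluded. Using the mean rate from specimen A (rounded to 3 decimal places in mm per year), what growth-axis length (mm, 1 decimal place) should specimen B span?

Specimen A: adjusted count: 13668 − 17 + 14 = 13665 varves.
A: Mean rate = 7941.1 mm / 13665 years ≈ 0.581 mm/year.
Length of B = 0.581 × 20097 = 11676.4 mm.

11676.4 mm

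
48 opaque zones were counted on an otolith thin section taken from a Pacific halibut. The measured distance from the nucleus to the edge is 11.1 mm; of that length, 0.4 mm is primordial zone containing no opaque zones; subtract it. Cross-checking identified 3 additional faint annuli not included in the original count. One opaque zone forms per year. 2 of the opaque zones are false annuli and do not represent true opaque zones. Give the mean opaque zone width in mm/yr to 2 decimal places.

True opaque zone count = 48 − 2 + 3 = 49.
The growth record spans 11.1 − 0.4 = 10.7 mm.
Extension rate ≈ 10.7 / 49 = 0.22 mm/yr.

0.22 mm/yr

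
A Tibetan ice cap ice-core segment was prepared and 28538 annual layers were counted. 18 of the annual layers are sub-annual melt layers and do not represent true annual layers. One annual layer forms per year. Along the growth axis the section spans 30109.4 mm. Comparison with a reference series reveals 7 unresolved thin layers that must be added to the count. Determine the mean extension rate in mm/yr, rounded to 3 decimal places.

1.055 mm/yr

Correcting the raw count gives 28538 − 18 + 7 = 28527 true annual layers.
Extension rate ≈ 30109.4 / 28527 = 1.055 mm/yr.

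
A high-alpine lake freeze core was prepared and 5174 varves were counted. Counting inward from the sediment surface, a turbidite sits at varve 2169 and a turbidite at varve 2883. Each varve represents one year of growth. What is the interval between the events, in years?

714 years

Separation: 2883 − 2169 = 714 varves.
At one varve per year, 714 years elapsed between them.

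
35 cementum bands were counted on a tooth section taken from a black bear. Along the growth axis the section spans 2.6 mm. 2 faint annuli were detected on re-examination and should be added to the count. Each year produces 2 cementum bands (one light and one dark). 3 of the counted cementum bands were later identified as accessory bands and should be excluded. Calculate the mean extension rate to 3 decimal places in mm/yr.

0.153 mm/yr

True cementum band count = 35 − 3 + 2 = 34.
34 cementum bands at 2 per year is 34 / 2 = 17 years.
Mean rate = 2.6 mm / 17 years ≈ 0.153 mm/yr.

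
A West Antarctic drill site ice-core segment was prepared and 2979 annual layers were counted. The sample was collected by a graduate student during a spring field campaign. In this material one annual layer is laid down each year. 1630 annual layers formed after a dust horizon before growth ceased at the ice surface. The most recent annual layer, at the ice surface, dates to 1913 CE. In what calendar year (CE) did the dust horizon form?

283 CE

There are 1630 annual layers younger than the dust horizon.
Counting back 1630 years from 1913 CE places the dust horizon in 1913 − 1630 = 283 CE.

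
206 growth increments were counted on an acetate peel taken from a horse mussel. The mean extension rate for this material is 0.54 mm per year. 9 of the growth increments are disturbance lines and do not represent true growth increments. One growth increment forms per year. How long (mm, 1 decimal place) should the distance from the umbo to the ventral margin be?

Correcting the raw count gives 206 − 9 = 197 true growth increments.
197 years at 0.54 mm/year gives 0.54 × 197 = 106.4 mm.

106.4 mm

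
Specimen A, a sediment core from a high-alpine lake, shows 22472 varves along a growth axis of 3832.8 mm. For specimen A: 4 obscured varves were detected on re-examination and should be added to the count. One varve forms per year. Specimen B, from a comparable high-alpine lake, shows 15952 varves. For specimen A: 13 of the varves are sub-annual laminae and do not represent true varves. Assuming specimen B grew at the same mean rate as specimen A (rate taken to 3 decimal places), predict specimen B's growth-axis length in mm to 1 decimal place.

Specimen A: adjusted count: 22472 − 13 + 4 = 22463 varves.
A: Mean rate = 3832.8 mm / 22463 years ≈ 0.171 mm per year.
For B, 0.171 mm/year × 15952 years = 2727.8 mm.

2727.8 mm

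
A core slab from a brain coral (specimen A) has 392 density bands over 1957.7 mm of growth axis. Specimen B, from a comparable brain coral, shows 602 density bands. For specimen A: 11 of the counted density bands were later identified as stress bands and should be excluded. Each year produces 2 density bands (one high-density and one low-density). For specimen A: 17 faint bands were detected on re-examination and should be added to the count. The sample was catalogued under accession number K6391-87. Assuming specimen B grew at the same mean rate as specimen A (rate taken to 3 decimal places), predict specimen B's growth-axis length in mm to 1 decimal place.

2961.2 mm

Specimen A: after corrections the count is 392 − 11 + 17 = 398 density bands.
Specimen A: with 2 density bands per year, 398 / 2 = 199 years.
A: 1957.7 mm over 199 years gives 1957.7 / 199 ≈ 9.838 mm per year.
Specimen B: dividing by 2 density bands per year: 602 / 2 = 301 years. B's length ≈ 9.838 × 301 = 2961.2 mm.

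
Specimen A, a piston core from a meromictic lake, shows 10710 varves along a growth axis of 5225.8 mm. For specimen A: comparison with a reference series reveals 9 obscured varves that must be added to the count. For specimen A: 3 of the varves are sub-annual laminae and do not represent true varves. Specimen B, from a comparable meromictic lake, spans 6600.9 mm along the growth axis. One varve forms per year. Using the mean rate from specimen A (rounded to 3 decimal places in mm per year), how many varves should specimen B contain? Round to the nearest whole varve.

Specimen A: adjusted count: 10710 − 3 + 9 = 10716 varves.
A: Extension rate ≈ 5225.8 / 10716 = 0.488 mm per year.
Specimen B: 6600.9 mm / 0.488 mm per year = 13526.43 years ≈ 13526 varves.

13526 varves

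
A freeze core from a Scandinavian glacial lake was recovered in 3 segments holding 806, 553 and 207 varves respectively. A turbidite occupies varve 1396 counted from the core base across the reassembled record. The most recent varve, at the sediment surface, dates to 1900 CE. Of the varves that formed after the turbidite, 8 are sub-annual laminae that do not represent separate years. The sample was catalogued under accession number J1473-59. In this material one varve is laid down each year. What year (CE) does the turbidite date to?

Total varves = 806 + 553 + 207 = 1566.
Between varve 1396 and the sediment surface there are 1566 − 1396 = 170 varves.
170 − 8 false = 162 true varves after the turbidite.
Counting back 162 years from 1900 CE places the turbidite in 1900 − 162 = 1738 CE.

1738 CE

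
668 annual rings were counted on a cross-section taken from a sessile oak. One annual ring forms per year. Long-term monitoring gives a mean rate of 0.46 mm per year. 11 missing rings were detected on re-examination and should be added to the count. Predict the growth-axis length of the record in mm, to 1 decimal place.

312.3 mm

Correcting the raw count gives 668 + 11 = 679 true annual rings.
Predicted length = 0.46 mm/year × 679 years = 312.3 mm.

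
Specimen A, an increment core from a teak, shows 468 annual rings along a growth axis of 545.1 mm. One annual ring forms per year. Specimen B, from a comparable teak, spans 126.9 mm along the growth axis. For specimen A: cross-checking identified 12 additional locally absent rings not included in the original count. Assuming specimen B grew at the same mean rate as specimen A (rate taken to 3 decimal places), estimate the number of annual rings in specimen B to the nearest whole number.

112 annual rings

Specimen A: adjusted count: 468 + 12 = 480 annual rings.
A: 545.1 mm over 480 years gives 545.1 / 480 ≈ 1.136 mm/year.
For B, 126.9 / 1.136 = 111.71 years ≈ 112 annual rings.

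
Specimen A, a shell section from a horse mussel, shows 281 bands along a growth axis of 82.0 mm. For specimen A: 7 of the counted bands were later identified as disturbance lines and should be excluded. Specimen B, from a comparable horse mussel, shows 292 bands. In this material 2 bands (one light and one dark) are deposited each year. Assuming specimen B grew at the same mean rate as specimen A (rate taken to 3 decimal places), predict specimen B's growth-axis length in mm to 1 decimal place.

87.5 mm

Specimen A: adjusted count: 281 − 7 = 274 bands.
Specimen A: dividing by 2 bands per year: 274 / 2 = 137 years.
A: Extension rate ≈ 82.0 / 137 = 0.599 mm/year.
Specimen B: 292 bands at 2 per year is 292 / 2 = 146 years. Length of B = 0.599 × 146 = 87.5 mm.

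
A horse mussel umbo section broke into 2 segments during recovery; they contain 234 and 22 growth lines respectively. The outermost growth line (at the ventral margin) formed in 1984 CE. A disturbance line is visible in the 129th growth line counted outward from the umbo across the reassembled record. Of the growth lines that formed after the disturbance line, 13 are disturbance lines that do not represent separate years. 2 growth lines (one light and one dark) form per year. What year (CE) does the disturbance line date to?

1927 CE

Total growth lines = 234 + 22 = 256.
Between growth line 129 and the ventral margin there are 256 − 129 = 127 growth lines.
Excluding 13 false growth lines: 127 − 13 = 114.
114 growth lines at 2 per year is 114 / 2 = 57 years.
Counting back 57 years from 1984 CE places the disturbance line in 1984 − 57 = 1927 CE.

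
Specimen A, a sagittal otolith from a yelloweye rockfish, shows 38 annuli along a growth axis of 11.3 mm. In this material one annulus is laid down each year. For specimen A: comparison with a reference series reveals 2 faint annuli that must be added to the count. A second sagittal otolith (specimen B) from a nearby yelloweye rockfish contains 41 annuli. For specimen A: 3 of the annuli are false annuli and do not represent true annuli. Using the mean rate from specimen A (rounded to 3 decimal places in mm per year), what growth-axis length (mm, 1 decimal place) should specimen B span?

12.5 mm

Specimen A: after corrections the count is 38 − 3 + 2 = 37 annuli.
A: 11.3 mm over 37 years gives 11.3 / 37 ≈ 0.305 mm/year.
B's length ≈ 0.305 × 41 = 12.5 mm.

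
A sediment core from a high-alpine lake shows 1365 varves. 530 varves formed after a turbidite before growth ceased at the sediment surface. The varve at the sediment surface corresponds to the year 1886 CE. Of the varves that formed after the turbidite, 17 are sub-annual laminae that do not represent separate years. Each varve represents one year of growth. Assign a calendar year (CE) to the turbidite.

There are 530 varves younger than the turbidite.
530 − 17 false = 513 true varves after the turbidite.
1886 − 513 = 1373 CE.

1373 CE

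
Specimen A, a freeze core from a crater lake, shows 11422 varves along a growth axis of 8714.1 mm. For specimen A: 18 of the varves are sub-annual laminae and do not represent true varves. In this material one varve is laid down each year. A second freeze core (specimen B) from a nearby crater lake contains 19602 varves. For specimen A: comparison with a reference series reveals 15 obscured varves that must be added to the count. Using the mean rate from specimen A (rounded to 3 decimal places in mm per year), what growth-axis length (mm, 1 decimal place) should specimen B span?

14956.3 mm

Specimen A: correcting the raw count gives 11422 − 18 + 15 = 11419 true varves.
A: Extension rate ≈ 8714.1 / 11419 = 0.763 mm/year.
B's length ≈ 0.763 × 19602 = 14956.3 mm.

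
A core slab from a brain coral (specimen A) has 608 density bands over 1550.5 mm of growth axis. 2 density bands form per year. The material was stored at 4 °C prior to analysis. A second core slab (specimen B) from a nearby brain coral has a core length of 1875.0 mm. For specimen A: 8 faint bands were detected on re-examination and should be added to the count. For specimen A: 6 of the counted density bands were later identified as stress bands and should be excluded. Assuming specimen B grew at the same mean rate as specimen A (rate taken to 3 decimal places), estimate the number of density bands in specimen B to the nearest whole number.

Specimen A: after corrections the count is 608 − 6 + 8 = 610 density bands.
Specimen A: with 2 density bands per year, 610 / 2 = 305 years.
A: Mean rate = 1550.5 mm / 305 years ≈ 5.084 mm per year.
Specimen B: 1875.0 mm / 5.084 mm per year = 368.80 years; at 2 density bands per year that is 368.80 × 2 ≈ 738 density bands.

738 density bands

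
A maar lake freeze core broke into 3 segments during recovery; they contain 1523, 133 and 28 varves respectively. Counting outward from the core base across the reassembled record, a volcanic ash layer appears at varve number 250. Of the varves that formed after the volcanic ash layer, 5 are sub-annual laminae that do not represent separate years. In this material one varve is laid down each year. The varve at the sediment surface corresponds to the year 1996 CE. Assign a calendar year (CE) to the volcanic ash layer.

567 CE

Total varves = 1523 + 133 + 28 = 1684.
1684 − 250 = 1434 varves lie beyond the volcanic ash layer toward the sediment surface.
Removing the 5 false varves leaves 1434 − 5 = 1429 true varves beyond the volcanic ash layer.
Counting back 1429 years from 1996 CE places the volcanic ash layer in 1996 − 1429 = 567 CE.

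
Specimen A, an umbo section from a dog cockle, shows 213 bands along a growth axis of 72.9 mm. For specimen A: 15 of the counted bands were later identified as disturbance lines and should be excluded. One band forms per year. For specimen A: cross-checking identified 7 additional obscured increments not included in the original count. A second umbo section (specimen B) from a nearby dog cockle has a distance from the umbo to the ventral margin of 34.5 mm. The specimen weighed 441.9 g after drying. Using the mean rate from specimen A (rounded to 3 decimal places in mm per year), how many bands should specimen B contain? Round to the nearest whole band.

97 bands

Specimen A: after corrections the count is 213 − 15 + 7 = 205 bands.
A: Mean rate = 72.9 mm / 205 years ≈ 0.356 mm/year.
For B, 34.5 / 0.356 = 96.91 years ≈ 97 bands.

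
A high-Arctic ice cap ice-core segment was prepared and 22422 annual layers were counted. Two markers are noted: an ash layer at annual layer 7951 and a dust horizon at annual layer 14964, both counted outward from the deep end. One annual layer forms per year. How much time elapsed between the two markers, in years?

7013 yr

The two markers are separated by 14964 − 7951 = 7013 annual layers.
One annual layer per year makes the interval 7013 years.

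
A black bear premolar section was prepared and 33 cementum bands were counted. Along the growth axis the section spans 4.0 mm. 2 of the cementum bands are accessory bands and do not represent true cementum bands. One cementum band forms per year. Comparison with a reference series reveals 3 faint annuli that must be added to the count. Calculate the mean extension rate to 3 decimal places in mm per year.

Correcting the raw count gives 33 − 2 + 3 = 34 true cementum bands.
Mean rate = 4.0 mm / 34 years ≈ 0.118 mm per year.

0.118 mm per year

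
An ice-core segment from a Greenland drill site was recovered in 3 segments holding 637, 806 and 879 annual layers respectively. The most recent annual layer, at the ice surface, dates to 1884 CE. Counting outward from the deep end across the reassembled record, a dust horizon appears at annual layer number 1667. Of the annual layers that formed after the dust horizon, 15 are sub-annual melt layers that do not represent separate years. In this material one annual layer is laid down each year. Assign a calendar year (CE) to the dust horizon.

Total annual layers = 637 + 806 + 879 = 2322.
The dust horizon sits at annual layer 1667 from the deep end, so 2322 − 1667 = 655 annual layers formed after it.
655 − 15 false = 640 true annual layers after the dust horizon.
The annual layer at the ice surface is 1884 CE, so the dust horizon dates to 1884 − 640 = 1244 CE.

1244 CE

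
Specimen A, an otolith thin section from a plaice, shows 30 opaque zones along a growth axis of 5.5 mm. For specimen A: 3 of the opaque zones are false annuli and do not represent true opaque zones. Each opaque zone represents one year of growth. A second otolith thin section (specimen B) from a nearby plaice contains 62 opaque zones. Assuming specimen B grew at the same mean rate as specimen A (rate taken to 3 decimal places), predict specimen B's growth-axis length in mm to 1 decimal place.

Specimen A: adjusted count: 30 − 3 = 27 opaque zones.
A: Extension rate ≈ 5.5 / 27 = 0.204 mm/year.
Length of B = 0.204 × 62 = 12.6 mm.

12.6 mm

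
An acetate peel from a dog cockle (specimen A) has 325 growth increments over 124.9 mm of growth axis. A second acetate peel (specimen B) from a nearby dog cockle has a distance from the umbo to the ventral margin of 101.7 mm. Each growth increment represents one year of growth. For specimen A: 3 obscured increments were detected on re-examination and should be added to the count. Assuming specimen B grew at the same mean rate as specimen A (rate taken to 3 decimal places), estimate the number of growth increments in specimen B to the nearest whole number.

Specimen A: after corrections the count is 325 + 3 = 328 growth increments.
A: Mean rate = 124.9 mm / 328 years ≈ 0.381 mm per year.
For B, 101.7 / 0.381 = 266.93 years ≈ 267 growth increments.

267 growth increments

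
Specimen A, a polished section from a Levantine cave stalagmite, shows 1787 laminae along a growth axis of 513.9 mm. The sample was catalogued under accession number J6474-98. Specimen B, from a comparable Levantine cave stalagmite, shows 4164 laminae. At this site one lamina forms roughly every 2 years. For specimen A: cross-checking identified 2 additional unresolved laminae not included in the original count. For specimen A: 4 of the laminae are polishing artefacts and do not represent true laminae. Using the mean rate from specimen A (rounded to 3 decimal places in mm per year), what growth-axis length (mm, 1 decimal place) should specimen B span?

Specimen A: true lamina count = 1787 − 4 + 2 = 1785.
Specimen A: multiplying by 2 years per lamina: 1785 × 2 = 3570 years.
A: Mean rate = 513.9 mm / 3570 years ≈ 0.144 mm/yr.
Specimen B: multiplying by 2 years per lamina: 4164 × 2 = 8328 years. For B, 0.144 mm/year × 8328 years = 1199.2 mm.

1199.2 mm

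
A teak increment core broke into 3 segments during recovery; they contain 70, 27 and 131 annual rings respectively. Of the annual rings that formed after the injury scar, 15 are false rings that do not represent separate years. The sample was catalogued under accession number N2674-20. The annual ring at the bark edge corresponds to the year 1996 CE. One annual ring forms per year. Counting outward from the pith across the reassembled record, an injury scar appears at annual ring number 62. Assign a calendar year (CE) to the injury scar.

1845 CE

Total annual rings = 70 + 27 + 131 = 228.
The injury scar sits at annual ring 62 from the pith, so 228 − 62 = 166 annual rings formed after it.
Removing the 15 false annual rings leaves 166 − 15 = 151 true annual rings beyond the injury scar.
1996 − 151 = 1845 CE.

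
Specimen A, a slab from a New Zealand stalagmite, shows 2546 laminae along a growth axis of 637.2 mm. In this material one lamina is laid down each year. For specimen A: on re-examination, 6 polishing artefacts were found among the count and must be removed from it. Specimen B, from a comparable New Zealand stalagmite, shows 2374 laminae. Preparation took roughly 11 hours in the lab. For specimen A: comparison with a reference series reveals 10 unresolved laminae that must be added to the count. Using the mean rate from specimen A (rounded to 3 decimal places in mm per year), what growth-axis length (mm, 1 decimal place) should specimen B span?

Specimen A: after corrections the count is 2546 − 6 + 10 = 2550 laminae.
A: 637.2 mm over 2550 years gives 637.2 / 2550 ≈ 0.250 mm/year.
For B, 0.250 mm/year × 2374 years = 593.5 mm.

593.5 mm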